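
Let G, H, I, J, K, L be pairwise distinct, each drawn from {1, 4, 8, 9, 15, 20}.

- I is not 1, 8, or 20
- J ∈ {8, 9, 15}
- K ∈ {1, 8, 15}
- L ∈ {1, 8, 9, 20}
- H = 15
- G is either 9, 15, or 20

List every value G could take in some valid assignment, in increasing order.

H's domain is down to {15}, so H = 15. So G, I, J, K can't be 15.
Among the 5 still-open variables, 4 fits only I (and all 5 values in {1, 4, 8, 9, 20} must be used), so I = 4.
No further eliminations apply; G can still be any of 9, 20.

9, 20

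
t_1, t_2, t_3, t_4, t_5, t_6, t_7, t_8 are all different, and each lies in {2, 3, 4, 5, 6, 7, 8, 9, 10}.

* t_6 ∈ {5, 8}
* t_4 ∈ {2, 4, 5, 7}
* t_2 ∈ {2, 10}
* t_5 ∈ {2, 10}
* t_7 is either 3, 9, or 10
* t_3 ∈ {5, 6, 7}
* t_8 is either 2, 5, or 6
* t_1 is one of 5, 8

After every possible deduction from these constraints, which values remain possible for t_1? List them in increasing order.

5, 8

t_1 and t_6 between them cover only {5, 8} — a naked pair. Remove those values from t_3, t_4, t_8.
t_2 and t_5 share exactly the 2 values {2, 10}; by pigeonhole those values go to them, so strike 2, 10 from t_4, t_7, t_8.
t_8's domain is down to {6}, so t_8 = 6. So t_3 can't be 6.
t_3 must be 7 (only option left). Remove 7 from t_4.
t_4 must be 4 (only option left).
No further eliminations apply; t_1 can still be any of 5, 8.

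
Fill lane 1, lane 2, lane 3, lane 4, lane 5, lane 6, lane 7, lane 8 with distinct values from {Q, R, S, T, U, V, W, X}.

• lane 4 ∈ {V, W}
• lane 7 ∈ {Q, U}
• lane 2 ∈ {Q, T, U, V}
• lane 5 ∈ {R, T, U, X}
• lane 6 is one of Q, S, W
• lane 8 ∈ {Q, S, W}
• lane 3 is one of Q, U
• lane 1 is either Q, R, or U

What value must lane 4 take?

V

The 8 variables draw from only 8 values {Q, R, S, T, U, V, W, X}, so each is used; only lane 5 can be X, hence lane 5 = X.
The 7 still-open variables together cover exactly {Q, R, S, T, U, V, W} — 7 values for 7 variables — and R appears only in lane 1's list, so lane 1 = R.
The 6 still-open variables together cover exactly {Q, S, T, U, V, W} — 6 values for 6 variables — and T appears only in lane 2's list, so lane 2 = T.
The 5 still-open variables together cover exactly {Q, S, U, V, W} — 5 values for 5 variables — and V appears only in lane 4's list, so lane 4 = V.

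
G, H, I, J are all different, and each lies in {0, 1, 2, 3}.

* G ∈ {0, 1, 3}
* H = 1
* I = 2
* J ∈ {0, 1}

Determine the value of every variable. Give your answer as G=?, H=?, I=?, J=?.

G=3, H=1, I=2, J=0

H has just one choice, so H = 1. Eliminate 1 elsewhere: G, J.
I has just one choice, so I = 2.
J's domain is down to {0}, so J = 0. Remove 0 from G.
G's domain is down to {3}, so G = 3.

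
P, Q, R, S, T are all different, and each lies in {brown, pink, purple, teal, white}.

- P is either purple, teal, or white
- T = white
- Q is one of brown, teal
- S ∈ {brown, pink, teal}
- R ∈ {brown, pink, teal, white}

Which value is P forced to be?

purple

T must be white (only option left). Remove white from P, R.
The 4 still-open variables draw from only 4 values {brown, pink, purple, teal}, so each is used; only P can be purple, hence P = purple.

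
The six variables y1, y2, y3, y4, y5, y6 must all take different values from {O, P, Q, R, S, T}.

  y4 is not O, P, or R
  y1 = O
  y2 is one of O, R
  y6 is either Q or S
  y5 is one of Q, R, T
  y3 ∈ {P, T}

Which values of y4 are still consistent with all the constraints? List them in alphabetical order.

y1's domain is down to {O}, so y1 = O. Eliminate O elsewhere: y2.
That leaves y2 = R. Remove R from y5.
The 4 still-open variables together cover exactly {P, Q, S, T} — 4 values for 4 variables — and P appears only in y3's list, so y3 = P.
No further eliminations apply; y4 can still be any of Q, S, T.

Q, S, T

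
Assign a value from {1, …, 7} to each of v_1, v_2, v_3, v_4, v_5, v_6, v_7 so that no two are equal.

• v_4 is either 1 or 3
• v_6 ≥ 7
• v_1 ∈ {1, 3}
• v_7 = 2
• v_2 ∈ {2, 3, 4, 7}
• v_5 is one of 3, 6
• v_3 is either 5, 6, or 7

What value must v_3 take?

5

v_6 has just one choice, so v_6 = 7. So v_2, v_3 can't be 7.
v_7 must be 2 (only option left). Remove 2 from v_2.
Among the 5 still-open variables, 4 fits only v_2 (and all 5 values in {1, 3, 4, 5, 6} must be used), so v_2 = 4.
The 4 still-open variables together cover exactly {1, 3, 5, 6} — 4 values for 4 variables — and 5 appears only in v_3's list, so v_3 = 5.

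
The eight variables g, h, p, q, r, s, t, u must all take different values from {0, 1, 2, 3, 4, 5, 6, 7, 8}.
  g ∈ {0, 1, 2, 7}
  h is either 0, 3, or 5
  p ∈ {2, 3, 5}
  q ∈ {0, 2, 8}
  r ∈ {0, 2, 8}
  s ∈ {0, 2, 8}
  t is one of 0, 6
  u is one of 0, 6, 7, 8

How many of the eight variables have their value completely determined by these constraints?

The 8 variables draw from only 8 values {0, 1, 2, 3, 5, 6, 7, 8}, so each is used; only g can be 1, hence g = 1.
The 7 still-open variables together cover exactly {0, 2, 3, 5, 6, 7, 8} — 7 values for 7 variables — and 7 appears only in u's list, so u = 7.
The 6 still-open variables draw from only 6 values {0, 2, 3, 5, 6, 8}, so each is used; only t can be 6, hence t = 6.
The 3 variables q, r, s are confined to {0, 2, 8}, which locks those values in; drop them from h, p.
Determined: g=1, t=6, u=7. The other variables each still have more than one consistent value. That makes 3.

3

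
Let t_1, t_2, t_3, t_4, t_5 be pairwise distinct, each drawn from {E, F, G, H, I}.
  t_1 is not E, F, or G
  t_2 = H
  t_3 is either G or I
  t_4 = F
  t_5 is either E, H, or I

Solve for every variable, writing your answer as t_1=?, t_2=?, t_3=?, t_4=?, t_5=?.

t_1=I, t_2=H, t_3=G, t_4=F, t_5=E

t_2 must be H (only option left). Strike H from t_1, t_5.
t_4 has just one choice, so t_4 = F.
t_1 has just one choice, so t_1 = I. Strike I from t_3, t_5.
t_3 has just one choice, so t_3 = G.
t_5's domain is down to {E}, so t_5 = E.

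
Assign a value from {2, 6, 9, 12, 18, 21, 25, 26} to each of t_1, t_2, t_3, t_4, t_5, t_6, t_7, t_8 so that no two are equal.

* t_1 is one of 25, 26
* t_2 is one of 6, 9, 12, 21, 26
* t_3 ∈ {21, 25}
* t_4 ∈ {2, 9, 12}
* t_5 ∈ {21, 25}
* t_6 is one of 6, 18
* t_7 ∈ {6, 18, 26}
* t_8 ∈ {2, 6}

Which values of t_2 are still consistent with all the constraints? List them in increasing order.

The 2 variables t_3 and t_5 are confined to {21, 25}, which locks those values in; drop them from t_1, t_2.
t_1 has just one choice, so t_1 = 26. Strike 26 from t_2, t_7.
The 2 variables t_6 and t_7 are confined to {6, 18}, which locks those values in; drop them from t_2, t_8.
That leaves t_8 = 2. Strike 2 from t_4.
No further eliminations apply; t_2 can still be any of 9, 12.

9, 12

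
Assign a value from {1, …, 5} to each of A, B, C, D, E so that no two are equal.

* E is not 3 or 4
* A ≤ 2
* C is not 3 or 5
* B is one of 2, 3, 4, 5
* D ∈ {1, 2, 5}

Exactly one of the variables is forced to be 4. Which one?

C

Among the 5 variables, 3 fits only B (and all 5 values in {1, 2, 3, 4, 5} must be used), so B = 3.
Among the 4 still-open variables, 4 fits only C (and all 4 values in {1, 2, 4, 5} must be used), so C = 4.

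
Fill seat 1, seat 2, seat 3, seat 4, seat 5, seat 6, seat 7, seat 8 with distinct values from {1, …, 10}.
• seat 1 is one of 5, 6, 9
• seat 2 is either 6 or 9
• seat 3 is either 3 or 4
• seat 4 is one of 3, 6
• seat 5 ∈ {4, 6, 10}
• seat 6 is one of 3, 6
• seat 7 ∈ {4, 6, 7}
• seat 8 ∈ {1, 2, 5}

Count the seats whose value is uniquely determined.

5

seat 4 and seat 6 share exactly the 2 values {3, 6}; by pigeonhole those values go to them, so strike 3, 6 from seat 1, seat 2, seat 3, seat 5, seat 7.
seat 2 has just one choice, so seat 2 = 9. Remove 9 from seat 1.
seat 3's domain is down to {4}, so seat 3 = 4. So seat 5, seat 7 can't be 4.
seat 5 has just one choice, so seat 5 = 10.
seat 7 must be 7 (only option left).
seat 1 has just one choice, so seat 1 = 5. Strike 5 from seat 8.
Determined: seat 1=5, seat 2=9, seat 3=4, seat 5=10, seat 7=7. The other seats each still have more than one consistent value. That makes 5.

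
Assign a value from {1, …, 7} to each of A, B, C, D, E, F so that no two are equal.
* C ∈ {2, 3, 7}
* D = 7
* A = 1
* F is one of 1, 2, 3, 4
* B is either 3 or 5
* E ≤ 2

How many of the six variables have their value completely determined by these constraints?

A must be 1 (only option left). Remove 1 from E, F.
D must be 7 (only option left). Remove 7 from C.
That leaves E = 2. So C, F can't be 2.
C must be 3 (only option left). Eliminate 3 elsewhere: B, F.
That leaves F = 4.
B's domain is down to {5}, so B = 5.
Every variable is fixed: A=1, B=5, C=3, D=7, E=2, F=4. That makes 6.

6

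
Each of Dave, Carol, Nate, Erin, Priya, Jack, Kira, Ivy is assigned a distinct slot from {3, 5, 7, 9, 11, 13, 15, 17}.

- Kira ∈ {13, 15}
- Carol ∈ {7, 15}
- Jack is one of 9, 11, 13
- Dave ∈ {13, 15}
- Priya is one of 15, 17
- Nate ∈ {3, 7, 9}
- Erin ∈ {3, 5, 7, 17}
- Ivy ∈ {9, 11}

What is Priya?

The 8 variables draw from only 8 values {3, 5, 7, 9, 11, 13, 15, 17}, so each is used; only Erin can be 5, hence Erin = 5.
The 7 still-open variables draw from only 7 values {3, 7, 9, 11, 13, 15, 17}, so each is used; only Nate can be 3, hence Nate = 3.
The 6 still-open variables draw from only 6 values {7, 9, 11, 13, 15, 17}, so each is used; only Carol can be 7, hence Carol = 7.
The 5 still-open variables together cover exactly {9, 11, 13, 15, 17} — 5 values for 5 variables — and 17 appears only in Priya's list, so Priya = 17.

17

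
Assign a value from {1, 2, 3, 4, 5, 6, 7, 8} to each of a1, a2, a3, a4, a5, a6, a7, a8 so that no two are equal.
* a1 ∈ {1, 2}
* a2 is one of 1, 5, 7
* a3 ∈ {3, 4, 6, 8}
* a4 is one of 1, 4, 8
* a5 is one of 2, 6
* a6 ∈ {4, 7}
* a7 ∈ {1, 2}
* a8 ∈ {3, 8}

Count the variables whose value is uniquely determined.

3

The 8 variables draw from only 8 values {1, 2, 3, 4, 5, 6, 7, 8}, so each is used; only a2 can be 5, hence a2 = 5.
Among the 7 still-open variables, 7 fits only a6 (and all 7 values in {1, 2, 3, 4, 6, 7, 8} must be used), so a6 = 7.
a1 and a7 share exactly the 2 values {1, 2}; by pigeonhole those values go to them, so strike 1, 2 from a4, a5.
a5 has just one choice, so a5 = 6. Strike 6 from a3.
Determined: a2=5, a5=6, a6=7. The other variables each still have more than one consistent value. That makes 3.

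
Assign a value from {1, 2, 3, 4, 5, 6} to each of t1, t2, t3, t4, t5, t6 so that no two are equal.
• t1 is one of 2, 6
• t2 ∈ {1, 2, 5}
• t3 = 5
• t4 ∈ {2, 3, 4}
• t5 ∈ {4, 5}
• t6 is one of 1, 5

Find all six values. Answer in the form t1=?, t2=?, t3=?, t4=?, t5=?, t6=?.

t1=6, t2=2, t3=5, t4=3, t5=4, t6=1

t3's domain is down to {5}, so t3 = 5. Eliminate 5 elsewhere: t2, t5, t6.
t5 has just one choice, so t5 = 4. Remove 4 from t4.
t6 has just one choice, so t6 = 1. So t2 can't be 1.
t2 must be 2 (only option left). Remove 2 from t1, t4.
t4 must be 3 (only option left).
That leaves t1 = 6.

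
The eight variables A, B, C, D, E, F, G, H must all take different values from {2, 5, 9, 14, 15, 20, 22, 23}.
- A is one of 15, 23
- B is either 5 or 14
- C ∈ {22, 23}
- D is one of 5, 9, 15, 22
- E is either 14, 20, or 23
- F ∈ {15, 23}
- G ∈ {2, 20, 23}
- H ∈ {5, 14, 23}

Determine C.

22

Among the 8 variables, 2 fits only G (and all 8 values in {2, 5, 9, 14, 15, 20, 22, 23} must be used), so G = 2.
The 7 still-open variables together cover exactly {5, 9, 14, 15, 20, 22, 23} — 7 values for 7 variables — and 9 appears only in D's list, so D = 9.
Among the 6 still-open variables, 20 fits only E (and all 6 values in {5, 14, 15, 20, 22, 23} must be used), so E = 20.
The 5 still-open variables together cover exactly {5, 14, 15, 22, 23} — 5 values for 5 variables — and 22 appears only in C's list, so C = 22.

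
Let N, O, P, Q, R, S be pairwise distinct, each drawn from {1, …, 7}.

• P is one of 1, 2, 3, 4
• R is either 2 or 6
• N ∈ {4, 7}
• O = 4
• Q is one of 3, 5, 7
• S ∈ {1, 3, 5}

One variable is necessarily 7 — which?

N

O's domain is down to {4}, so O = 4. So N, P can't be 4.
So 7 goes to N.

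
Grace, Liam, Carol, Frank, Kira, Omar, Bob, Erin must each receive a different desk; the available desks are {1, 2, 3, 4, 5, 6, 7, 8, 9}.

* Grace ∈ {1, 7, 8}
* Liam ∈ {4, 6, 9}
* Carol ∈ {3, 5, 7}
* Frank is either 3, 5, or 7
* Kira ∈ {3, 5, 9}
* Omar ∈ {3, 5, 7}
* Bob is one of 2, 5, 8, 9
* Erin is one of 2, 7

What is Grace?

1

The 3 variables Carol, Frank, Omar are confined to {3, 5, 7}, which locks those values in; drop them from Grace, Kira, Bob, Erin.
Kira has just one choice, so Kira = 9. Strike 9 from Liam, Bob.
Erin's domain is down to {2}, so Erin = 2. Remove 2 from Bob.
Bob must be 8 (only option left). Remove 8 from Grace.
So Grace = 1.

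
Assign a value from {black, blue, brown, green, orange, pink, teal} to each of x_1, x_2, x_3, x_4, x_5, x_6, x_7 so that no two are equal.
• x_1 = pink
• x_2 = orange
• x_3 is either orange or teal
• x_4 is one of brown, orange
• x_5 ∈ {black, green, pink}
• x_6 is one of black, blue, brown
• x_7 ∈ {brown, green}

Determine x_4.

x_1 must be pink (only option left). So x_5 can't be pink.
x_2 must be orange (only option left). Strike orange from x_3, x_4.
So x_4 = brown.

brown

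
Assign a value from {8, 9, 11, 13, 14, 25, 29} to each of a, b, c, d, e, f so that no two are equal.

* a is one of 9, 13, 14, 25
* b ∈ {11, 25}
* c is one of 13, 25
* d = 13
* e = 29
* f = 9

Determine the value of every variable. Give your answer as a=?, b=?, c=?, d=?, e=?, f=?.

a=14, b=11, c=25, d=13, e=29, f=9

d must be 13 (only option left). Eliminate 13 elsewhere: a, c.
e's domain is down to {29}, so e = 29.
f's domain is down to {9}, so f = 9. Strike 9 from a.
c's domain is down to {25}, so c = 25. So a, b can't be 25.
a's domain is down to {14}, so a = 14.
b has just one choice, so b = 11.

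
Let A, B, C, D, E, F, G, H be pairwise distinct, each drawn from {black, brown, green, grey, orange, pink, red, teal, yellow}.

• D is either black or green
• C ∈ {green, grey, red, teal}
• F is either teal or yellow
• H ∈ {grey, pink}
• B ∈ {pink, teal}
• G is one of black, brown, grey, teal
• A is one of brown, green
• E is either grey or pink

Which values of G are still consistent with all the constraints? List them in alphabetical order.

The 8 variables draw from only 8 values {black, brown, green, grey, pink, red, teal, yellow}, so each is used; only C can be red, hence C = red.
The 7 still-open variables draw from only 7 values {black, brown, green, grey, pink, teal, yellow}, so each is used; only F can be yellow, hence F = yellow.
E and H between them cover only {grey, pink} — a naked pair. Remove those values from B, G.
B has just one choice, so B = teal. Strike teal from G.
No further eliminations apply; G can still be any of black, brown.

black, brown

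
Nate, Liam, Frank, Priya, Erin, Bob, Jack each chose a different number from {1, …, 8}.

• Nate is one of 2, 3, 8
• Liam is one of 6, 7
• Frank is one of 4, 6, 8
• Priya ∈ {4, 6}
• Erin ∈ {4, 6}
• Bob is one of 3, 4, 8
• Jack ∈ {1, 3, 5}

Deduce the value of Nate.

Priya and Erin between them cover only {4, 6} — a naked pair. Remove those values from Liam, Frank, Bob.
Liam must be 7 (only option left).
Frank must be 8 (only option left). Remove 8 from Nate, Bob.
Bob must be 3 (only option left). So Nate, Jack can't be 3.
So Nate = 2.

2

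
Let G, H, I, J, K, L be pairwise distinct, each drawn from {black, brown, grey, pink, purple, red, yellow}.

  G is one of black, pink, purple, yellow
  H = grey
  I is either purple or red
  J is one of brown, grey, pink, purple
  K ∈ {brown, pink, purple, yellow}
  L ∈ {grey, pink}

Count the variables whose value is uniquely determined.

2

H must be grey (only option left). Remove grey from J, L.
L's domain is down to {pink}, so L = pink. Strike pink from G, J, K.
Determined: H=grey, L=pink. The other variables each still have more than one consistent value. That makes 2.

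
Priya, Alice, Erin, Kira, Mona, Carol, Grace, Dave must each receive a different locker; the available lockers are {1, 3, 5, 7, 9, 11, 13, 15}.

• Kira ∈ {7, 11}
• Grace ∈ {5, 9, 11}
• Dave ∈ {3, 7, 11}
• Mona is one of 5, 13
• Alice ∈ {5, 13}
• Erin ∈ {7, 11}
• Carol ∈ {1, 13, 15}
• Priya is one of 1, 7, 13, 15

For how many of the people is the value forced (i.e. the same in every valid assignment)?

2

The 8 variables draw from only 8 values {1, 3, 5, 7, 9, 11, 13, 15}, so each is used; only Dave can be 3, hence Dave = 3.
Among the 7 still-open variables, 9 fits only Grace (and all 7 values in {1, 5, 7, 9, 11, 13, 15} must be used), so Grace = 9.
Alice and Mona between them cover only {5, 13} — a naked pair. Remove those values from Priya, Carol.
Erin and Kira between them cover only {7, 11} — a naked pair. Remove those values from Priya.
Determined: Grace=9, Dave=3. The other people each still have more than one consistent value. That makes 2.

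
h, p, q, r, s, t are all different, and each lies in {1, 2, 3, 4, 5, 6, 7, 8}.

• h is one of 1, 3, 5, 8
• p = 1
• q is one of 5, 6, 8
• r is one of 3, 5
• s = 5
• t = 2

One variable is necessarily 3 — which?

p must be 1 (only option left). Remove 1 from h.
s must be 5 (only option left). So h, q, r can't be 5.
So 3 goes to r.

r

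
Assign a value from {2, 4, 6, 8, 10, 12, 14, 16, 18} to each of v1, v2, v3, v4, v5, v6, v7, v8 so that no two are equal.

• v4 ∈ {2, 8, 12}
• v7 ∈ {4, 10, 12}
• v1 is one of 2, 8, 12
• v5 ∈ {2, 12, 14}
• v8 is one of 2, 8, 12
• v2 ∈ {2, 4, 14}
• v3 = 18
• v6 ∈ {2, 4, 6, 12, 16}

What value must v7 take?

10

v3 has just one choice, so v3 = 18.
v1, v4, v8 between them cover only {2, 8, 12} — a naked triple. Remove those values from v2, v5, v6, v7.
v5's domain is down to {14}, so v5 = 14. Remove 14 from v2.
v2 must be 4 (only option left). So v6, v7 can't be 4.
So v7 = 10.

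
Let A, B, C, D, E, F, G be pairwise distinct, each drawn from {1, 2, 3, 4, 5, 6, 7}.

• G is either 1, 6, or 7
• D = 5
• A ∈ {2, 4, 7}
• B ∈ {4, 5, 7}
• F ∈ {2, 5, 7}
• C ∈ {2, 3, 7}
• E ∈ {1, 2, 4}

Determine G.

6

D must be 5 (only option left). So B, F can't be 5.
The 6 still-open variables draw from only 6 values {1, 2, 3, 4, 6, 7}, so each is used; only C can be 3, hence C = 3.
The 5 still-open variables together cover exactly {1, 2, 4, 6, 7} — 5 values for 5 variables — and 6 appears only in G's list, so G = 6.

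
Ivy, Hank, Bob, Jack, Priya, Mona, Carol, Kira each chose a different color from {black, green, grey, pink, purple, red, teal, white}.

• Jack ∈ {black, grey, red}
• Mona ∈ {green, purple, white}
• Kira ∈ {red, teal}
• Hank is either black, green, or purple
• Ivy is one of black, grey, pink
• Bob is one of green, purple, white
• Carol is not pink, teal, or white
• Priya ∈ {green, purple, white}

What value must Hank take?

black

The 8 variables together cover exactly {black, green, grey, pink, purple, red, teal, white} — 8 values for 8 variables — and pink appears only in Ivy's list, so Ivy = pink.
The 7 still-open variables together cover exactly {black, green, grey, purple, red, teal, white} — 7 values for 7 variables — and teal appears only in Kira's list, so Kira = teal.
Bob, Priya, Mona share exactly the 3 values {green, purple, white}; by pigeonhole those values go to them, so strike green, purple, white from Hank, Carol.
So Hank = black.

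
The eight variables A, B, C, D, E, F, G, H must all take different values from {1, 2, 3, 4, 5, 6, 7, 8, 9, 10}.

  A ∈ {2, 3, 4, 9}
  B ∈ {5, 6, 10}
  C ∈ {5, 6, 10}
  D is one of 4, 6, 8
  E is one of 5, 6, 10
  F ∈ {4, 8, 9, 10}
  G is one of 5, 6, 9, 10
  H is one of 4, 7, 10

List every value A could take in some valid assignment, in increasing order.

2, 3

B, C, E share exactly the 3 values {5, 6, 10}; by pigeonhole those values go to them, so strike 5, 6, 10 from D, F, G, H.
G's domain is down to {9}, so G = 9. Remove 9 from A, F.
D and F between them cover only {4, 8} — a naked pair. Remove those values from A, H.
H's domain is down to {7}, so H = 7.
No further eliminations apply; A can still be any of 2, 3.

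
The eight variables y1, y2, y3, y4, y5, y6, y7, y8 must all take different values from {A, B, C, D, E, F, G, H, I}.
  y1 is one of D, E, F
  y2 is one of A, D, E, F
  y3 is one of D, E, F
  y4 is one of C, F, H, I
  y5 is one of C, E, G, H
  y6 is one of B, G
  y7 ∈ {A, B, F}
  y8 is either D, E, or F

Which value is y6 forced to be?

The 3 variables y1, y3, y8 are confined to {D, E, F}, which locks those values in; drop them from y2, y4, y5, y7.
That leaves y2 = A. Strike A from y7.
That leaves y7 = B. Eliminate B elsewhere: y6.
So y6 = G.

G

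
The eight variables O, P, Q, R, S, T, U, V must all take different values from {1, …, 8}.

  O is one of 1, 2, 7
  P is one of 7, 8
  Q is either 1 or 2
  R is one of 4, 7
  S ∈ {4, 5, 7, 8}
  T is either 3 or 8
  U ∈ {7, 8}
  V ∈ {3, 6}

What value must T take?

The 8 variables together cover exactly {1, 2, 3, 4, 5, 6, 7, 8} — 8 values for 8 variables — and 5 appears only in S's list, so S = 5.
The 7 still-open variables together cover exactly {1, 2, 3, 4, 6, 7, 8} — 7 values for 7 variables — and 4 appears only in R's list, so R = 4.
The 6 still-open variables together cover exactly {1, 2, 3, 6, 7, 8} — 6 values for 6 variables — and 6 appears only in V's list, so V = 6.
Among the 5 still-open variables, 3 fits only T (and all 5 values in {1, 2, 3, 7, 8} must be used), so T = 3.

3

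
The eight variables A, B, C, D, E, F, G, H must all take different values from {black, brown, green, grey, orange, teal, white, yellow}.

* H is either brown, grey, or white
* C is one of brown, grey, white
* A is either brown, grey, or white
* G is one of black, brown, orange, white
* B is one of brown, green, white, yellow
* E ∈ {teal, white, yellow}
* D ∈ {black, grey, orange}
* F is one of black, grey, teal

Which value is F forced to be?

The 8 variables together cover exactly {black, brown, green, grey, orange, teal, white, yellow} — 8 values for 8 variables — and green appears only in B's list, so B = green.
The 7 still-open variables together cover exactly {black, brown, grey, orange, teal, white, yellow} — 7 values for 7 variables — and yellow appears only in E's list, so E = yellow.
The 6 still-open variables draw from only 6 values {black, brown, grey, orange, teal, white}, so each is used; only F can be teal, hence F = teal.

teal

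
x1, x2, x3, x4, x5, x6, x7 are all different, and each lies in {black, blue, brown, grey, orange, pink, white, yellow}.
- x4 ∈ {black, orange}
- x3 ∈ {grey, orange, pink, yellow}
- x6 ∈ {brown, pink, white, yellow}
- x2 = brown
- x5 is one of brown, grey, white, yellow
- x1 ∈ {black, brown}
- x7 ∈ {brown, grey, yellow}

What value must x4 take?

orange

x2 has just one choice, so x2 = brown. Eliminate brown elsewhere: x1, x5, x6, x7.
x1's domain is down to {black}, so x1 = black. Eliminate black elsewhere: x4.
So x4 = orange.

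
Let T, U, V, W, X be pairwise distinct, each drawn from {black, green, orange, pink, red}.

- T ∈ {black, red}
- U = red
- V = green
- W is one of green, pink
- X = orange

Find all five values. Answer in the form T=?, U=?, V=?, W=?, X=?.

U has just one choice, so U = red. Remove red from T.
That leaves V = green. So W can't be green.
W must be pink (only option left).
That leaves X = orange.
T must be black (only option left).

T=black, U=red, V=green, W=pink, X=orange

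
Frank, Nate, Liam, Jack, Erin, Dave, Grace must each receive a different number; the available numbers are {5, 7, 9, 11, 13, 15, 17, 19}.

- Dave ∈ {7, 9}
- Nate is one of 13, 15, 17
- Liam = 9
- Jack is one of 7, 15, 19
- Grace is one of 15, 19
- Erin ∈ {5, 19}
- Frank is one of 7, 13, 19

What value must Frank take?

Liam's domain is down to {9}, so Liam = 9. Eliminate 9 elsewhere: Dave.
That leaves Dave = 7. Remove 7 from Frank, Jack.
The 5 still-open variables together cover exactly {5, 13, 15, 17, 19} — 5 values for 5 variables — and 5 appears only in Erin's list, so Erin = 5.
Among the 4 still-open variables, 17 fits only Nate (and all 4 values in {13, 15, 17, 19} must be used), so Nate = 17.
The 3 still-open variables draw from only 3 values {13, 15, 19}, so each is used; only Frank can be 13, hence Frank = 13.

13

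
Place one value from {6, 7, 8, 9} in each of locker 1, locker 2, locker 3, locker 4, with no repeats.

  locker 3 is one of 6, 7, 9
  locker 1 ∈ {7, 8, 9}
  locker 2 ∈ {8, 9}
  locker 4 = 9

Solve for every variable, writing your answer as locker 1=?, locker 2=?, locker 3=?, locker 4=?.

locker 4 has just one choice, so locker 4 = 9. Remove 9 from locker 1, locker 2, locker 3.
locker 2's domain is down to {8}, so locker 2 = 8. Remove 8 from locker 1.
That leaves locker 1 = 7. Strike 7 from locker 3.
locker 3 has just one choice, so locker 3 = 6.

locker 1=7, locker 2=8, locker 3=6, locker 4=9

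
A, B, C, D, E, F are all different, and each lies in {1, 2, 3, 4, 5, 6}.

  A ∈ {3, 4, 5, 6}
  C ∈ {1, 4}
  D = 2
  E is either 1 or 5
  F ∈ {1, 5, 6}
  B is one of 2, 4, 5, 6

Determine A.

3

D's domain is down to {2}, so D = 2. Remove 2 from B.
The 5 still-open variables together cover exactly {1, 3, 4, 5, 6} — 5 values for 5 variables — and 3 appears only in A's list, so A = 3.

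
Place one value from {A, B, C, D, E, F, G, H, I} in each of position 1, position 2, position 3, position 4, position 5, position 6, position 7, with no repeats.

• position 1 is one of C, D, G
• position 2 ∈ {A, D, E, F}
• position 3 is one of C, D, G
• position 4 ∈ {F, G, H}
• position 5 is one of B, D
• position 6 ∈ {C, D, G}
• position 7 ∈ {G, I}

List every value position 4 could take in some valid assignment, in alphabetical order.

position 1, position 3, position 6 between them cover only {C, D, G} — a naked triple. Remove those values from position 2, position 4, position 5, position 7.
That leaves position 5 = B.
That leaves position 7 = I.
No further eliminations apply; position 4 can still be any of F, H.

F, H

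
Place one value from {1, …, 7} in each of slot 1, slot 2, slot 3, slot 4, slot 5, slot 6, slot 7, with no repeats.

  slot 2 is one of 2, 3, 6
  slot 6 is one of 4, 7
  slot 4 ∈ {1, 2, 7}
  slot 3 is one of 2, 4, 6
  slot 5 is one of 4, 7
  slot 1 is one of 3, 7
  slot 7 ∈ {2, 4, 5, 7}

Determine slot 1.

Among the 7 variables, 1 fits only slot 4 (and all 7 values in {1, 2, 3, 4, 5, 6, 7} must be used), so slot 4 = 1.
The 6 still-open variables draw from only 6 values {2, 3, 4, 5, 6, 7}, so each is used; only slot 7 can be 5, hence slot 7 = 5.
The 2 variables slot 5 and slot 6 are confined to {4, 7}, which locks those values in; drop them from slot 1, slot 3.
So slot 1 = 3.

3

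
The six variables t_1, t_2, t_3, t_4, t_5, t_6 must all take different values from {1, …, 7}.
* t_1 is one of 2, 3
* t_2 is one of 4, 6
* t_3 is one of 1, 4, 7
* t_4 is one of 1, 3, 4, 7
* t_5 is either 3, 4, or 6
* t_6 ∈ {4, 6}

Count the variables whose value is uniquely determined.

2

The 6 variables draw from only 6 values {1, 2, 3, 4, 6, 7}, so each is used; only t_1 can be 2, hence t_1 = 2.
The 2 variables t_2 and t_6 are confined to {4, 6}, which locks those values in; drop them from t_3, t_4, t_5.
t_5 must be 3 (only option left). Eliminate 3 elsewhere: t_4.
Determined: t_1=2, t_5=3. The other variables each still have more than one consistent value. That makes 2.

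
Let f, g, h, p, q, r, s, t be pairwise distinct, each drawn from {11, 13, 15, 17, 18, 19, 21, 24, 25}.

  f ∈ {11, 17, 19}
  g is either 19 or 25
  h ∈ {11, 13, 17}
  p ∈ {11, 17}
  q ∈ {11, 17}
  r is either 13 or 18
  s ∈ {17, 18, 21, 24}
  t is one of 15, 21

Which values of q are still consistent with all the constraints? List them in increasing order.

The 2 variables p and q are confined to {11, 17}, which locks those values in; drop them from f, h, s.
f has just one choice, so f = 19. Remove 19 from g.
That leaves g = 25.
h's domain is down to {13}, so h = 13. Eliminate 13 elsewhere: r.
r has just one choice, so r = 18. Eliminate 18 elsewhere: s.
No further eliminations apply; q can still be any of 11, 17.

11, 17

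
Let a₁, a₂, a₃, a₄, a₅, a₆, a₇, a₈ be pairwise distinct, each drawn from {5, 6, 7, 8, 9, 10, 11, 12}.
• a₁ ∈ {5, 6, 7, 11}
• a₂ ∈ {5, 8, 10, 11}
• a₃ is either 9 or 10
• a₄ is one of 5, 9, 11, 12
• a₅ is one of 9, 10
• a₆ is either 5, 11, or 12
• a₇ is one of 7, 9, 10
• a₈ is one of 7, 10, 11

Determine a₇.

7

The 8 variables together cover exactly {5, 6, 7, 8, 9, 10, 11, 12} — 8 values for 8 variables — and 6 appears only in a₁'s list, so a₁ = 6.
The 7 still-open variables draw from only 7 values {5, 7, 8, 9, 10, 11, 12}, so each is used; only a₂ can be 8, hence a₂ = 8.
a₃ and a₅ between them cover only {9, 10} — a naked pair. Remove those values from a₄, a₇, a₈.
So a₇ = 7.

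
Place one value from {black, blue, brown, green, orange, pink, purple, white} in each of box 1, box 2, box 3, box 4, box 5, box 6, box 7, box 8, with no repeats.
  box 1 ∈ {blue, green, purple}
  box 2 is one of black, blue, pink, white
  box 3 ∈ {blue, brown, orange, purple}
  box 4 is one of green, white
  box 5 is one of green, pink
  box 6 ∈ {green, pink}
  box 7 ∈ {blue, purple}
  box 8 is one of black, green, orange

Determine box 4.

Among the 8 variables, brown fits only box 3 (and all 8 values in {black, blue, brown, green, orange, pink, purple, white} must be used), so box 3 = brown.
The 7 still-open variables draw from only 7 values {black, blue, green, orange, pink, purple, white}, so each is used; only box 8 can be orange, hence box 8 = orange.
Among the 6 still-open variables, black fits only box 2 (and all 6 values in {black, blue, green, pink, purple, white} must be used), so box 2 = black.
The 5 still-open variables together cover exactly {blue, green, pink, purple, white} — 5 values for 5 variables — and white appears only in box 4's list, so box 4 = white.

white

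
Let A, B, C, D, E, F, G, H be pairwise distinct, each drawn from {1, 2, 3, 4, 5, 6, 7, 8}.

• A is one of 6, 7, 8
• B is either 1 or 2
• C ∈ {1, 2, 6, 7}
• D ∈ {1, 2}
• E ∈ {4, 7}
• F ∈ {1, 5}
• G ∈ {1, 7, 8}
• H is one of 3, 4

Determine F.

5

Among the 8 variables, 3 fits only H (and all 8 values in {1, 2, 3, 4, 5, 6, 7, 8} must be used), so H = 3.
The 7 still-open variables draw from only 7 values {1, 2, 4, 5, 6, 7, 8}, so each is used; only E can be 4, hence E = 4.
The 6 still-open variables together cover exactly {1, 2, 5, 6, 7, 8} — 6 values for 6 variables — and 5 appears only in F's list, so F = 5.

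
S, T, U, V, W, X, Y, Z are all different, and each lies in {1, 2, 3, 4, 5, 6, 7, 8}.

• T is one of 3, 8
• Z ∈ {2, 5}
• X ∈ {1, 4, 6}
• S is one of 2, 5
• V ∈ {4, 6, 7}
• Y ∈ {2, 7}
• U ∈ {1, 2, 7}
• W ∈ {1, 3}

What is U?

The 8 variables draw from only 8 values {1, 2, 3, 4, 5, 6, 7, 8}, so each is used; only T can be 8, hence T = 8.
The 7 still-open variables together cover exactly {1, 2, 3, 4, 5, 6, 7} — 7 values for 7 variables — and 3 appears only in W's list, so W = 3.
S and Z between them cover only {2, 5} — a naked pair. Remove those values from U, Y.
Y has just one choice, so Y = 7. So U, V can't be 7.
So U = 1.

1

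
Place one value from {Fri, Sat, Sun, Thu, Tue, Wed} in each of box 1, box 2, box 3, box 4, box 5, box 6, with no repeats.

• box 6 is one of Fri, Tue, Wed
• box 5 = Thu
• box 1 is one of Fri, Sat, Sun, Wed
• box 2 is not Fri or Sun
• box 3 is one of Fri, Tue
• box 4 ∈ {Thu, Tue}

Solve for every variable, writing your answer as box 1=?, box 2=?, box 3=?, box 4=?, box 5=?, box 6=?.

box 1=Sun, box 2=Sat, box 3=Fri, box 4=Tue, box 5=Thu, box 6=Wed

box 5 must be Thu (only option left). Strike Thu from box 2, box 4.
box 4 must be Tue (only option left). So box 2, box 3, box 6 can't be Tue.
That leaves box 3 = Fri. Strike Fri from box 1, box 6.
box 6's domain is down to {Wed}, so box 6 = Wed. Eliminate Wed elsewhere: box 1, box 2.
box 2 must be Sat (only option left). Eliminate Sat elsewhere: box 1.
That leaves box 1 = Sun.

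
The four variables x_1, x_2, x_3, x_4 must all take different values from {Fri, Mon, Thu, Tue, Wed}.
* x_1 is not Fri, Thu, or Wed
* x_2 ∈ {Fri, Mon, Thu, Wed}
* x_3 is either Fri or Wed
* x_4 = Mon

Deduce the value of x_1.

x_4 must be Mon (only option left). Eliminate Mon elsewhere: x_1, x_2.
So x_1 = Tue.

Tue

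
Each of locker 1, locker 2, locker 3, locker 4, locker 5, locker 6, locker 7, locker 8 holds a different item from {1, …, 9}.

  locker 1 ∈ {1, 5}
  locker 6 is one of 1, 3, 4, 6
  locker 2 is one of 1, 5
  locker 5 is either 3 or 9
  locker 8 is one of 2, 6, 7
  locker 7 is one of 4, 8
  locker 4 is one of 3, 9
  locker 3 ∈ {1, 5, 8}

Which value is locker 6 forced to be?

6

locker 1 and locker 2 between them cover only {1, 5} — a naked pair. Remove those values from locker 3, locker 6.
That leaves locker 3 = 8. Eliminate 8 elsewhere: locker 7.
locker 7's domain is down to {4}, so locker 7 = 4. So locker 6 can't be 4.
locker 4 and locker 5 share exactly the 2 values {3, 9}; by pigeonhole those values go to them, so strike 3, 9 from locker 6.
So locker 6 = 6.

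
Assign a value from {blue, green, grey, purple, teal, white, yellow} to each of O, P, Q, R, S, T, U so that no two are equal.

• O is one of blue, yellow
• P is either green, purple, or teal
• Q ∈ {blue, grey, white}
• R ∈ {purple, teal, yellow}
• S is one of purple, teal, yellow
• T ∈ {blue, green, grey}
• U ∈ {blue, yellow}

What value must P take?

The 7 variables together cover exactly {blue, green, grey, purple, teal, white, yellow} — 7 values for 7 variables — and white appears only in Q's list, so Q = white.
The 6 still-open variables draw from only 6 values {blue, green, grey, purple, teal, yellow}, so each is used; only T can be grey, hence T = grey.
The 5 still-open variables together cover exactly {blue, green, purple, teal, yellow} — 5 values for 5 variables — and green appears only in P's list, so P = green.

green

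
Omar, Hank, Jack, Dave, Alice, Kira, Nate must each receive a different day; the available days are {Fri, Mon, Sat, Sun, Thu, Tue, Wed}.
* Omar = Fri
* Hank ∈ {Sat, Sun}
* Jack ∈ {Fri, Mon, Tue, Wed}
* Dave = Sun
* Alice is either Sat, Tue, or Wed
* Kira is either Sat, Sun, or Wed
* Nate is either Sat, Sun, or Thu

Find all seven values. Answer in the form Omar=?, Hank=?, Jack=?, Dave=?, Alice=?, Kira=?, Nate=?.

Omar has just one choice, so Omar = Fri. Remove Fri from Jack.
That leaves Dave = Sun. So Hank, Kira, Nate can't be Sun.
That leaves Hank = Sat. So Alice, Kira, Nate can't be Sat.
Kira must be Wed (only option left). Eliminate Wed elsewhere: Jack, Alice.
Nate must be Thu (only option left).
Alice has just one choice, so Alice = Tue. Strike Tue from Jack.
Jack must be Mon (only option left).

Omar=Fri, Hank=Sat, Jack=Mon, Dave=Sun, Alice=Tue, Kira=Wed, Nate=Thu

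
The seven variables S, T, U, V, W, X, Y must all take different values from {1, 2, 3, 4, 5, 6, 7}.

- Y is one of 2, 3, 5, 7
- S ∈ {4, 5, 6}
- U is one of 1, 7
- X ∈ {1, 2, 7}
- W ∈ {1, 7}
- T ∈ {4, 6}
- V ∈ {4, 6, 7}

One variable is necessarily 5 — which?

S

Among the 7 variables, 3 fits only Y (and all 7 values in {1, 2, 3, 4, 5, 6, 7} must be used), so Y = 3.
The 6 still-open variables together cover exactly {1, 2, 4, 5, 6, 7} — 6 values for 6 variables — and 2 appears only in X's list, so X = 2.
The 5 still-open variables draw from only 5 values {1, 4, 5, 6, 7}, so each is used; only S can be 5, hence S = 5.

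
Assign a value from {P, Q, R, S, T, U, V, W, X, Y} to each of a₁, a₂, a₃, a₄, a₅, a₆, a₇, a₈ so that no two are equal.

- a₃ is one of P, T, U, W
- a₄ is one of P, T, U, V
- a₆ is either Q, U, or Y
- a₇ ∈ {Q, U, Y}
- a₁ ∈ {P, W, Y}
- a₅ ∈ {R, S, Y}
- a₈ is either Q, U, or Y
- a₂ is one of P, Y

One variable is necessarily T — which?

a₃

a₆, a₇, a₈ between them cover only {Q, U, Y} — a naked triple. Remove those values from a₁, a₂, a₃, a₄, a₅.
a₂ has just one choice, so a₂ = P. So a₁, a₃, a₄ can't be P.
That leaves a₁ = W. Remove W from a₃.
So T goes to a₃.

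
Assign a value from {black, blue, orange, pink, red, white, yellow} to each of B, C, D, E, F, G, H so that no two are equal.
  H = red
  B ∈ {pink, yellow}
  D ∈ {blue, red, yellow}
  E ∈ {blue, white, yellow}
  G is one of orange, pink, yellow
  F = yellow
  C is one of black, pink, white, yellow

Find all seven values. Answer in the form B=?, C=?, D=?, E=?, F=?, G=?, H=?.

B=pink, C=black, D=blue, E=white, F=yellow, G=orange, H=red

F's domain is down to {yellow}, so F = yellow. So B, C, D, E, G can't be yellow.
H must be red (only option left). Remove red from D.
That leaves B = pink. So C, G can't be pink.
D must be blue (only option left). Strike blue from E.
E has just one choice, so E = white. So C can't be white.
G must be orange (only option left).
C must be black (only option left).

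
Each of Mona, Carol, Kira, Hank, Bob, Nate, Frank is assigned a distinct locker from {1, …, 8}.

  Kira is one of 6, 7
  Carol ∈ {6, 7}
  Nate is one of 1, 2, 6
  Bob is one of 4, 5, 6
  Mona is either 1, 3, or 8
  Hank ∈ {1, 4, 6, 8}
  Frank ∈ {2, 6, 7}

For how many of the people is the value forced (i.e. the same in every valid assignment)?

Carol and Kira share exactly the 2 values {6, 7}; by pigeonhole those values go to them, so strike 6, 7 from Hank, Bob, Nate, Frank.
Frank has just one choice, so Frank = 2. Remove 2 from Nate.
Nate has just one choice, so Nate = 1. Remove 1 from Mona, Hank.
Determined: Nate=1, Frank=2. The other people each still have more than one consistent value. That makes 2.

2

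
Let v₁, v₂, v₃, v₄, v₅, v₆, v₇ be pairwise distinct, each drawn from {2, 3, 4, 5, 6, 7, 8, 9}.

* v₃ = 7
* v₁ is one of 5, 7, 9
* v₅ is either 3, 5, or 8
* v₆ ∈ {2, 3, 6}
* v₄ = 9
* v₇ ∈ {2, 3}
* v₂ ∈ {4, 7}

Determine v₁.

v₃ has just one choice, so v₃ = 7. Eliminate 7 elsewhere: v₁, v₂.
v₄ must be 9 (only option left). Eliminate 9 elsewhere: v₁.
So v₁ = 5.

5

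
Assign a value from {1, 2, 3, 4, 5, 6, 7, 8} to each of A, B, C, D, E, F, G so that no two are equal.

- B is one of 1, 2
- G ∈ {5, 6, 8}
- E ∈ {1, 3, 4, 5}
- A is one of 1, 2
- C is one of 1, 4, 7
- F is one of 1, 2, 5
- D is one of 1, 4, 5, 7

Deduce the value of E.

3

A and B between them cover only {1, 2} — a naked pair. Remove those values from C, D, E, F.
F has just one choice, so F = 5. Remove 5 from D, E, G.
C and D between them cover only {4, 7} — a naked pair. Remove those values from E.
So E = 3.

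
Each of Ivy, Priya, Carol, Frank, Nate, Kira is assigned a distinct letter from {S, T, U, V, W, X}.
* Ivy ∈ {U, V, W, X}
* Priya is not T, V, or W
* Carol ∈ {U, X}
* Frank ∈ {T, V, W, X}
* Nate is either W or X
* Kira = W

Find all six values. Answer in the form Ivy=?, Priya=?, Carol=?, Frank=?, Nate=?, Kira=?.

Kira must be W (only option left). Eliminate W elsewhere: Ivy, Frank, Nate.
Nate must be X (only option left). Strike X from Ivy, Priya, Carol, Frank.
Carol has just one choice, so Carol = U. Strike U from Ivy, Priya.
Ivy has just one choice, so Ivy = V. Eliminate V elsewhere: Frank.
Priya has just one choice, so Priya = S.
Frank has just one choice, so Frank = T.

Ivy=V, Priya=S, Carol=U, Frank=T, Nate=X, Kira=W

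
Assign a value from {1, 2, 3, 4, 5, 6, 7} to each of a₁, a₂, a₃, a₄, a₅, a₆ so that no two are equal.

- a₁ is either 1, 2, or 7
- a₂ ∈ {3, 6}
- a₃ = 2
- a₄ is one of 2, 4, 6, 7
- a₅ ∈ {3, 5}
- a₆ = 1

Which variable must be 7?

a₃ has just one choice, so a₃ = 2. Strike 2 from a₁, a₄.
a₆'s domain is down to {1}, so a₆ = 1. Strike 1 from a₁.
So 7 goes to a₁.

a₁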